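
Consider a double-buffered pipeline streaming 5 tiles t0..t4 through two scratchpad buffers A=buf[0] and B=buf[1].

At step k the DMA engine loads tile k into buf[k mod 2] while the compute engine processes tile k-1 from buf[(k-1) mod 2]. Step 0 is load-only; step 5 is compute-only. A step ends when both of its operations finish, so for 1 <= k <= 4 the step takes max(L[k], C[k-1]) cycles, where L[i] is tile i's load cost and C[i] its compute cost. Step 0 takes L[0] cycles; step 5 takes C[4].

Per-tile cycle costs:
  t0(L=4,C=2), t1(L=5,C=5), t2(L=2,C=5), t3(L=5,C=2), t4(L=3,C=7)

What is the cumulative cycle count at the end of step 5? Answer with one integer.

end_cycle[5] = 29

  0. 4=4c; end=4; A:t0 B:-
  1. max(5,2)=5c; end=9; A:t0 B:t1
  2. max(2,5)=5c; end=14; A:t2 B:t1
  3. max(5,5)=5c; end=19; A:t2 B:t3
  4. max(3,2)=3c; end=22; A:t4 B:t3
  5. 7=7c; end=29; A:t4 B:t3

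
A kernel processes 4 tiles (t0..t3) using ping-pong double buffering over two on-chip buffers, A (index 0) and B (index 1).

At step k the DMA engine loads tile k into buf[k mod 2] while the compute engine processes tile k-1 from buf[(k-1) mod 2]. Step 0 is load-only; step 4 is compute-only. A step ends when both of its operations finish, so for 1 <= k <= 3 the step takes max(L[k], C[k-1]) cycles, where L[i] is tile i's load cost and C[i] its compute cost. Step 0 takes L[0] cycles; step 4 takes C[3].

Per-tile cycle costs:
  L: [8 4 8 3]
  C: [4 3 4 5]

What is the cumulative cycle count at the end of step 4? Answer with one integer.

k=0 load=t0/8c comp=- wait=8 total=8
k=1 load=t1/4c comp=t0/4c wait=4 total=12
k=2 load=t2/8c comp=t1/3c wait=8 total=20
k=3 load=t3/3c comp=t2/4c wait=4 total=24
k=4 load=- comp=t3/5c wait=5 total=29

end_cycle[4] = 29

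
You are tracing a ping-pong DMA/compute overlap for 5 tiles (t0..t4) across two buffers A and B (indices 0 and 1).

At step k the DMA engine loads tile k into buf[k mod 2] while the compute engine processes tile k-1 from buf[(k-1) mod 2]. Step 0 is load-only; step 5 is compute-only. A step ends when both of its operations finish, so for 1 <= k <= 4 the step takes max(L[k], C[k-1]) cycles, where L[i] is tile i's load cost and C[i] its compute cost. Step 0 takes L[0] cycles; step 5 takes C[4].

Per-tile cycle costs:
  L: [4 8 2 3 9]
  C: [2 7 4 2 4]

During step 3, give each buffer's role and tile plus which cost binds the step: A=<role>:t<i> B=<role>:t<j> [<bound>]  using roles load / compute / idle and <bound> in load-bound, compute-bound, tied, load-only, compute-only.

step 0: L[0]=4 → dur=4, Σ=4 | A=load:t0 B=idle [load-only]
step 1: L[1]=8 C[0]=2 → dur=8, Σ=12 | A=compute:t0 B=load:t1 [load-bound]
step 2: L[2]=2 C[1]=7 → dur=7, Σ=19 | A=load:t2 B=compute:t1 [compute-bound]
step 3: L[3]=3 C[2]=4 → dur=4, Σ=23 | A=compute:t2 B=load:t3 [compute-bound]
step 4: L[4]=9 C[3]=2 → dur=9, Σ=32 | A=load:t4 B=compute:t3 [load-bound]
step 5: C[4]=4 → dur=4, Σ=36 | A=compute:t4 B=idle [compute-only]

step 3: A=compute:t2 B=load:t3 [compute-bound]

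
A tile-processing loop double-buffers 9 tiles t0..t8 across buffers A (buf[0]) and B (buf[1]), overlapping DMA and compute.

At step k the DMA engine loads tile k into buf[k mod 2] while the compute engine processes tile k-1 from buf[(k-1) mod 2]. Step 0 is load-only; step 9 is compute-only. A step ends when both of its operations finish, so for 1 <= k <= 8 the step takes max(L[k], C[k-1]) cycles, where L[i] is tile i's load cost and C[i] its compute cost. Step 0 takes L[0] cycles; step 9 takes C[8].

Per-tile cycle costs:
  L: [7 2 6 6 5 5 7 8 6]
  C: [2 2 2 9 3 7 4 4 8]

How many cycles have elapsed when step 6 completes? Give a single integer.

  0. 7=7c; end=7; A:t0 B:-
  1. max(2,2)=2c; end=9; A:t0 B:t1
  2. max(6,2)=6c; end=15; A:t2 B:t1
  3. max(6,2)=6c; end=21; A:t2 B:t3
  4. max(5,9)=9c; end=30; A:t4 B:t3
  5. max(5,3)=5c; end=35; A:t4 B:t5
  6. max(7,7)=7c; end=42; A:t6 B:t5
  7. max(8,4)=8c; end=50; A:t6 B:t7
  8. max(6,4)=6c; end=56; A:t8 B:t7
  9. 8=8c; end=64; A:t8 B:t7

end_cycle[6] = 42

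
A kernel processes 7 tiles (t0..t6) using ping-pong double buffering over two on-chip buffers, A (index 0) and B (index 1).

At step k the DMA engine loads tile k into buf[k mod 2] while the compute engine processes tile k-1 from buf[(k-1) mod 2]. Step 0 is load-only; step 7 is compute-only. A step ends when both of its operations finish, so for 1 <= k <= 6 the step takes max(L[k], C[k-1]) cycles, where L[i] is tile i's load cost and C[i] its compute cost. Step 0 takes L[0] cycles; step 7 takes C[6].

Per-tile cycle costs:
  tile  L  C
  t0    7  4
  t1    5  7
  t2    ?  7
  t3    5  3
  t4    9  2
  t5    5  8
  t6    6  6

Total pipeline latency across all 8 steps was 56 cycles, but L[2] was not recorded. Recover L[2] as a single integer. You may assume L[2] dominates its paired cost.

step 0 → dur = L[0]=7 = 7
step 1 → dur = max(L[1]=5, C[0]=4) = 5
step 2 → dur = max(L[2]=?, C[1]=7) = L[2]  (unknown; binding)
step 3 → dur = max(L[3]=5, C[2]=7) = 7
step 4 → dur = max(L[4]=9, C[3]=3) = 9
step 5 → dur = max(L[5]=5, C[4]=2) = 5
step 6 → dur = max(L[6]=6, C[5]=8) = 8
step 7 → dur = C[6]=6 = 6
sum of known step durations = 47
dur[2] = total - known = 56 - 47 = 9
L[2] is the binding max in step 2, so L[2] = dur[2] = 9

L[2] = 9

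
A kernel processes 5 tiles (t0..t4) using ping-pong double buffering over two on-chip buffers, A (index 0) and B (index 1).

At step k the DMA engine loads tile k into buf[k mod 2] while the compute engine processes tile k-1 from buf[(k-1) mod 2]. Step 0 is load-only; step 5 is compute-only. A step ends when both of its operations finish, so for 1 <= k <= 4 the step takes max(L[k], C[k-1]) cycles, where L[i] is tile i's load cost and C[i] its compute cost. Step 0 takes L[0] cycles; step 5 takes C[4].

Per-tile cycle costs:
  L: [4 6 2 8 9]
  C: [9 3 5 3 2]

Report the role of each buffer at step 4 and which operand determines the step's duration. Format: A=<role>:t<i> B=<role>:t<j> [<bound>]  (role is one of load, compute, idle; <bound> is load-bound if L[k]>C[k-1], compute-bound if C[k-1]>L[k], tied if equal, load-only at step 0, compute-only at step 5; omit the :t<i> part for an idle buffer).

k=0 load=t0/4c comp=- wait=4 total=4
k=1 load=t1/6c comp=t0/9c wait=9 total=13
k=2 load=t2/2c comp=t1/3c wait=3 total=16
k=3 load=t3/8c comp=t2/5c wait=8 total=24
k=4 load=t4/9c comp=t3/3c wait=9 total=33
k=5 load=- comp=t4/2c wait=2 total=35

step 4: A=load:t4 B=compute:t3 [load-bound]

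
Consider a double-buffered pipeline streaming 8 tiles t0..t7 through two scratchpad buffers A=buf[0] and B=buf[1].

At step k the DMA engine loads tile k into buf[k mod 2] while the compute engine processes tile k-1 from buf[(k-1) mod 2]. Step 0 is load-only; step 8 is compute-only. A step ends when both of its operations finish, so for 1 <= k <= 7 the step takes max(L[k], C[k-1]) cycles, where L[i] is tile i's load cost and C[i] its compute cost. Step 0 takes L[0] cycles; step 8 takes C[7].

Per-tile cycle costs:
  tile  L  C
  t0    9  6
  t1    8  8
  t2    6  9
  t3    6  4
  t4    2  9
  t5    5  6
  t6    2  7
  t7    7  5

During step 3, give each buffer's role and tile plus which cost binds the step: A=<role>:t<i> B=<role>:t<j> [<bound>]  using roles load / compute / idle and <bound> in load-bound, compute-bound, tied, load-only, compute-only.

step 3: A=compute:t2 B=load:t3 [compute-bound]

step 0: L[0]=9 → dur=9, Σ=9 | A=load:t0 B=idle [load-only]
step 1: L[1]=8 C[0]=6 → dur=8, Σ=17 | A=compute:t0 B=load:t1 [load-bound]
step 2: L[2]=6 C[1]=8 → dur=8, Σ=25 | A=load:t2 B=compute:t1 [compute-bound]
step 3: L[3]=6 C[2]=9 → dur=9, Σ=34 | A=compute:t2 B=load:t3 [compute-bound]
step 4: L[4]=2 C[3]=4 → dur=4, Σ=38 | A=load:t4 B=compute:t3 [compute-bound]
step 5: L[5]=5 C[4]=9 → dur=9, Σ=47 | A=compute:t4 B=load:t5 [compute-bound]
step 6: L[6]=2 C[5]=6 → dur=6, Σ=53 | A=load:t6 B=compute:t5 [compute-bound]
step 7: L[7]=7 C[6]=7 → dur=7, Σ=60 | A=compute:t6 B=load:t7 [tied]
step 8: C[7]=5 → dur=5, Σ=65 | A=idle B=compute:t7 [compute-only]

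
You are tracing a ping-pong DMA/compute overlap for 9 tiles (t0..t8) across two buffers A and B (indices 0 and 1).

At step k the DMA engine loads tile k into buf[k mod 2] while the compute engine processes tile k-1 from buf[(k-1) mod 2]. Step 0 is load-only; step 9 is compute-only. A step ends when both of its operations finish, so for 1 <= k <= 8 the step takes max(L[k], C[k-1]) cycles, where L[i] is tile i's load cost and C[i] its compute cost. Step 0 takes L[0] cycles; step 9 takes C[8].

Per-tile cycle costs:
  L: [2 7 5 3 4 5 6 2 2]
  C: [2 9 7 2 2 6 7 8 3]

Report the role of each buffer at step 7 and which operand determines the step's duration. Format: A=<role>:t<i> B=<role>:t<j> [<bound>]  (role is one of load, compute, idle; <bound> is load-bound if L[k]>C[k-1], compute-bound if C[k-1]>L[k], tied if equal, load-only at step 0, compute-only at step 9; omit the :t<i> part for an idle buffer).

step 7: A=compute:t6 B=load:t7 [compute-bound]

[0] DMA t0→A (2c) ∥ CU idle ⇒ 2c, clock 2
[1] DMA t1→B (7c) ∥ CU A:t0 (2c) ⇒ 7c, clock 9
[2] DMA t2→A (5c) ∥ CU B:t1 (9c) ⇒ 9c, clock 18
[3] DMA t3→B (3c) ∥ CU A:t2 (7c) ⇒ 7c, clock 25
[4] DMA t4→A (4c) ∥ CU B:t3 (2c) ⇒ 4c, clock 29
[5] DMA t5→B (5c) ∥ CU A:t4 (2c) ⇒ 5c, clock 34
[6] DMA t6→A (6c) ∥ CU B:t5 (6c) ⇒ 6c, clock 40
[7] DMA t7→B (2c) ∥ CU A:t6 (7c) ⇒ 7c, clock 47
[8] DMA t8→A (2c) ∥ CU B:t7 (8c) ⇒ 8c, clock 55
[9] DMA idle ∥ CU A:t8 (3c) ⇒ 3c, clock 58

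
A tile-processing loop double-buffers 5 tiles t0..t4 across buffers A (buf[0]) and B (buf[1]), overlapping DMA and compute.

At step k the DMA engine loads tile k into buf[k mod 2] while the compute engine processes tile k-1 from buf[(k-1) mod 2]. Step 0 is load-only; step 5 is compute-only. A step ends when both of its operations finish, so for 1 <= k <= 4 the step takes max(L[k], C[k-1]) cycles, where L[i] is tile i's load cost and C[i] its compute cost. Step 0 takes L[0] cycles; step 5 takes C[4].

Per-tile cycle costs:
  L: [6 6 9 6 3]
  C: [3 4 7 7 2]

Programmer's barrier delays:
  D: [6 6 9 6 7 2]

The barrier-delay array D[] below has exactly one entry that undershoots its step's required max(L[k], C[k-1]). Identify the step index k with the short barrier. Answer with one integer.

k=0 barrier L[0]=6→6c, D[0]=6 ok
k=1 barrier max(L[1]=6,C[0]=3)→6c, D[1]=6 ok
k=2 barrier max(L[2]=9,C[1]=4)→9c, D[2]=9 ok
k=3 barrier max(L[3]=6,C[2]=7)→7c, D[3]=6 SHORT
k=4 barrier max(L[4]=3,C[3]=7)→7c, D[4]=7 ok
k=5 barrier C[4]=2→2c, D[5]=2 ok

hazard at step 3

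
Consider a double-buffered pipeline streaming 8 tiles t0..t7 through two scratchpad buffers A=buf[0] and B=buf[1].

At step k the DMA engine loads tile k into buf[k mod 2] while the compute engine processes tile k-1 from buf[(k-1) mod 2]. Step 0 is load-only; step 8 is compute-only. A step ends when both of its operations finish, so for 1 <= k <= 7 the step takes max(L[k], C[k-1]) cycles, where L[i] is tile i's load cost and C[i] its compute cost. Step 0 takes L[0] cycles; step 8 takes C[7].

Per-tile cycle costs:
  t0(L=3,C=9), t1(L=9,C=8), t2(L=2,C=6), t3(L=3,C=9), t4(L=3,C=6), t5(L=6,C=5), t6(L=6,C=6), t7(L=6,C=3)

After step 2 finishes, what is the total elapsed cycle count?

k=0 load=t0/3c comp=- wait=3 total=3
k=1 load=t1/9c comp=t0/9c wait=9 total=12
k=2 load=t2/2c comp=t1/8c wait=8 total=20
k=3 load=t3/3c comp=t2/6c wait=6 total=26
k=4 load=t4/3c comp=t3/9c wait=9 total=35
k=5 load=t5/6c comp=t4/6c wait=6 total=41
k=6 load=t6/6c comp=t5/5c wait=6 total=47
k=7 load=t7/6c comp=t6/6c wait=6 total=53
k=8 load=- comp=t7/3c wait=3 total=56

end_cycle[2] = 20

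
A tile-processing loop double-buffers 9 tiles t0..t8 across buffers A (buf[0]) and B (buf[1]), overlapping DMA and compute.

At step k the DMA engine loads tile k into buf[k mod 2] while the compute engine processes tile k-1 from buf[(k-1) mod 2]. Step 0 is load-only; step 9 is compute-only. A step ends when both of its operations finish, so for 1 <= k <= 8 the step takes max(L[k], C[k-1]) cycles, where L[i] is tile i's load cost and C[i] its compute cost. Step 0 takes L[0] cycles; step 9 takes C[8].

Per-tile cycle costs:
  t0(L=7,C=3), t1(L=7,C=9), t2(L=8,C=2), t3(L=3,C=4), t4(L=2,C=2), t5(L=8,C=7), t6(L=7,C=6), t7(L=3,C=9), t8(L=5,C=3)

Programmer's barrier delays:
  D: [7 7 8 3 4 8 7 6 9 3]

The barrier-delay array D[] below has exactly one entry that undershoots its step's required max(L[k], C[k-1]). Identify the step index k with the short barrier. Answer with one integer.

k=0 barrier L[0]=7→7c, D[0]=7 ok
k=1 barrier max(L[1]=7,C[0]=3)→7c, D[1]=7 ok
k=2 barrier max(L[2]=8,C[1]=9)→9c, D[2]=8 SHORT
k=3 barrier max(L[3]=3,C[2]=2)→3c, D[3]=3 ok
k=4 barrier max(L[4]=2,C[3]=4)→4c, D[4]=4 ok
k=5 barrier max(L[5]=8,C[4]=2)→8c, D[5]=8 ok
k=6 barrier max(L[6]=7,C[5]=7)→7c, D[6]=7 ok
k=7 barrier max(L[7]=3,C[6]=6)→6c, D[7]=6 ok
k=8 barrier max(L[8]=5,C[7]=9)→9c, D[8]=9 ok
k=9 barrier C[8]=3→3c, D[9]=3 ok

hazard at step 2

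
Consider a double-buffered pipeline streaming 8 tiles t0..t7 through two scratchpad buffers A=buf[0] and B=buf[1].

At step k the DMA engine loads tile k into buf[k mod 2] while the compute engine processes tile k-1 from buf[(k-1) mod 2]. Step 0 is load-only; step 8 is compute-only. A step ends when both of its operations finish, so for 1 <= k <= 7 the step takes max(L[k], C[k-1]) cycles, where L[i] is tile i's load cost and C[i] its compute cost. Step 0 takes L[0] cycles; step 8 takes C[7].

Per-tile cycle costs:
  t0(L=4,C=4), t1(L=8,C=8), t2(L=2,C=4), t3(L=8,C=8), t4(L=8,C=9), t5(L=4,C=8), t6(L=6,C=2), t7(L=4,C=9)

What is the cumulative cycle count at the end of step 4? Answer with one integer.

end_cycle[4] = 36

k=0 load=t0/4c comp=- wait=4 total=4
k=1 load=t1/8c comp=t0/4c wait=8 total=12
k=2 load=t2/2c comp=t1/8c wait=8 total=20
k=3 load=t3/8c comp=t2/4c wait=8 total=28
k=4 load=t4/8c comp=t3/8c wait=8 total=36
k=5 load=t5/4c comp=t4/9c wait=9 total=45
k=6 load=t6/6c comp=t5/8c wait=8 total=53
k=7 load=t7/4c comp=t6/2c wait=4 total=57
k=8 load=- comp=t7/9c wait=9 total=66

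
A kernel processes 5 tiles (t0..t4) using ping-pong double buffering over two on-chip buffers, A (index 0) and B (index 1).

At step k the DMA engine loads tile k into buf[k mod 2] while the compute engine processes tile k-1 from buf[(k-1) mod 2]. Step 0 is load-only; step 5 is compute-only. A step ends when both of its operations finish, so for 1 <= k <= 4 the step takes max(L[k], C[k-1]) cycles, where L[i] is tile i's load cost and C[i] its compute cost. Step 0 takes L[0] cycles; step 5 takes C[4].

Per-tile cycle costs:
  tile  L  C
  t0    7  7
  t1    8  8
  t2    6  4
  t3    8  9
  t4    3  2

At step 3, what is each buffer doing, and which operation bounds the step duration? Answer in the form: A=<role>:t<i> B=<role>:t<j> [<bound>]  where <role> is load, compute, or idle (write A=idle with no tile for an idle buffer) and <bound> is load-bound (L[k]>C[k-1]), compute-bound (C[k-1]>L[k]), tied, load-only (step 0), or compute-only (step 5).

  0. 7=7c; end=7; A:t0 B:-
  1. max(8,7)=8c; end=15; A:t0 B:t1
  2. max(6,8)=8c; end=23; A:t2 B:t1
  3. max(8,4)=8c; end=31; A:t2 B:t3
  4. max(3,9)=9c; end=40; A:t4 B:t3
  5. 2=2c; end=42; A:t4 B:t3

step 3: A=compute:t2 B=load:t3 [load-bound]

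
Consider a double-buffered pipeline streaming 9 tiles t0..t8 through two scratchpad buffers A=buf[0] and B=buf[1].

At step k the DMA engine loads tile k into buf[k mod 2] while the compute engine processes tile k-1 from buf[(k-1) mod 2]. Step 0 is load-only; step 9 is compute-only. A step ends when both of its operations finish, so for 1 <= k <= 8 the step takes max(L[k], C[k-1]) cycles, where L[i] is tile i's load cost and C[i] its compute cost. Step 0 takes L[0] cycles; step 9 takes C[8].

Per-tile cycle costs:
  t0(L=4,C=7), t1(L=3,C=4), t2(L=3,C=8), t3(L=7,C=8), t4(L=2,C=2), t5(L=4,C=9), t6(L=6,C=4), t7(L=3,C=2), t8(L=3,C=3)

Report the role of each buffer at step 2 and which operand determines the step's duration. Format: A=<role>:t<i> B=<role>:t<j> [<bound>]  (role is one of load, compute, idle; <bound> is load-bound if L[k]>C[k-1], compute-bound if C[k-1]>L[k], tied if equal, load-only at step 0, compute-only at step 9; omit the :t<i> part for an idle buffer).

[0] DMA t0→A (4c) ∥ CU idle ⇒ 4c, clock 4
[1] DMA t1→B (3c) ∥ CU A:t0 (7c) ⇒ 7c, clock 11
[2] DMA t2→A (3c) ∥ CU B:t1 (4c) ⇒ 4c, clock 15
[3] DMA t3→B (7c) ∥ CU A:t2 (8c) ⇒ 8c, clock 23
[4] DMA t4→A (2c) ∥ CU B:t3 (8c) ⇒ 8c, clock 31
[5] DMA t5→B (4c) ∥ CU A:t4 (2c) ⇒ 4c, clock 35
[6] DMA t6→A (6c) ∥ CU B:t5 (9c) ⇒ 9c, clock 44
[7] DMA t7→B (3c) ∥ CU A:t6 (4c) ⇒ 4c, clock 48
[8] DMA t8→A (3c) ∥ CU B:t7 (2c) ⇒ 3c, clock 51
[9] DMA idle ∥ CU A:t8 (3c) ⇒ 3c, clock 54

step 2: A=load:t2 B=compute:t1 [compute-bound]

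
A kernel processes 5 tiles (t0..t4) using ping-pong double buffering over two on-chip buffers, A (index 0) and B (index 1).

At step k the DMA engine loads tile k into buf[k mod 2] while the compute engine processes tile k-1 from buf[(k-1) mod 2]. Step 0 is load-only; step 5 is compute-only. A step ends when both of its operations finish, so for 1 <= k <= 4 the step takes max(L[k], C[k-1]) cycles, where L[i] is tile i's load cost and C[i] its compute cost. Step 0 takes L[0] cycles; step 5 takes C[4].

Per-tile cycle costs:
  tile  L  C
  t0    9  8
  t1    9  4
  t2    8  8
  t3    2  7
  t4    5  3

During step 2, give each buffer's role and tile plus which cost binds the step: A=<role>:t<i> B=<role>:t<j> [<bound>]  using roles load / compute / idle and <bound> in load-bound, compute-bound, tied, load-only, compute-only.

  0. 9=9c; end=9; A:t0 B:-
  1. max(9,8)=9c; end=18; A:t0 B:t1
  2. max(8,4)=8c; end=26; A:t2 B:t1
  3. max(2,8)=8c; end=34; A:t2 B:t3
  4. max(5,7)=7c; end=41; A:t4 B:t3
  5. 3=3c; end=44; A:t4 B:t3

step 2: A=load:t2 B=compute:t1 [load-bound]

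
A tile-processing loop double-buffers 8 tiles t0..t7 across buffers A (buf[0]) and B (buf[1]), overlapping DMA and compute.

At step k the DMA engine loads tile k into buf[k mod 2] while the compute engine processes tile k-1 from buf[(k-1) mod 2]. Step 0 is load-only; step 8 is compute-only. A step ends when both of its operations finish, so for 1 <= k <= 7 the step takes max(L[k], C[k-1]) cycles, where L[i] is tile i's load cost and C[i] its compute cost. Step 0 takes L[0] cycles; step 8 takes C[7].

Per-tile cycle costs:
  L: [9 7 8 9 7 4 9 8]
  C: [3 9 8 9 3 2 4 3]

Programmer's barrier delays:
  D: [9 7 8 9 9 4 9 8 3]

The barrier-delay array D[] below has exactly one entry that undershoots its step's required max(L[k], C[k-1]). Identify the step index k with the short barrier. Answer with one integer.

hazard at step 2

k=0 barrier L[0]=9→9c, D[0]=9 ok
k=1 barrier max(L[1]=7,C[0]=3)→7c, D[1]=7 ok
k=2 barrier max(L[2]=8,C[1]=9)→9c, D[2]=8 SHORT
k=3 barrier max(L[3]=9,C[2]=8)→9c, D[3]=9 ok
k=4 barrier max(L[4]=7,C[3]=9)→9c, D[4]=9 ok
k=5 barrier max(L[5]=4,C[4]=3)→4c, D[5]=4 ok
k=6 barrier max(L[6]=9,C[5]=2)→9c, D[6]=9 ok
k=7 barrier max(L[7]=8,C[6]=4)→8c, D[7]=8 ok
k=8 barrier C[7]=3→3c, D[8]=3 ok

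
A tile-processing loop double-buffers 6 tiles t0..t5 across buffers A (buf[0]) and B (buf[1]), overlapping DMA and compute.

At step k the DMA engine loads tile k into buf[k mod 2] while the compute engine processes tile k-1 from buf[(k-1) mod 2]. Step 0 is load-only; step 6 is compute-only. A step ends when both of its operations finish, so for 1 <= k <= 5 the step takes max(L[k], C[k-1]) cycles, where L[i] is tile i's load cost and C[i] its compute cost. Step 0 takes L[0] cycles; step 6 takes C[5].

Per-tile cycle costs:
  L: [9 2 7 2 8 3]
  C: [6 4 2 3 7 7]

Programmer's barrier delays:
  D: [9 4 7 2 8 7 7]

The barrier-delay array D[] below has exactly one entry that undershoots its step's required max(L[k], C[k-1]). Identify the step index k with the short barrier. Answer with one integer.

[0] required=L[0]=9=9 vs D=9 ok
[1] required=max(L[1]=2,C[0]=6)=6 vs D=4 SHORT
[2] required=max(L[2]=7,C[1]=4)=7 vs D=7 ok
[3] required=max(L[3]=2,C[2]=2)=2 vs D=2 ok
[4] required=max(L[4]=8,C[3]=3)=8 vs D=8 ok
[5] required=max(L[5]=3,C[4]=7)=7 vs D=7 ok
[6] required=C[5]=7=7 vs D=7 ok

hazard at step 1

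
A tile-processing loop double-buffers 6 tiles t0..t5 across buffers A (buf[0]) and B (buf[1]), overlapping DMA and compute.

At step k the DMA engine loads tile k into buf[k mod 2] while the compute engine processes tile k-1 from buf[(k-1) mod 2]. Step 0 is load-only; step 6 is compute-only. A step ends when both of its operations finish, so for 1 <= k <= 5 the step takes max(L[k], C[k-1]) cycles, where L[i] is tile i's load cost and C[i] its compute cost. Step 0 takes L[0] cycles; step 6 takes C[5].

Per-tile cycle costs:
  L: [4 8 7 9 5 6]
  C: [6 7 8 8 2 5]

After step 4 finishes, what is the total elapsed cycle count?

end_cycle[4] = 36

step 0: L[0]=4 → dur=4, Σ=4 | A=load:t0 B=idle [load-only]
step 1: L[1]=8 C[0]=6 → dur=8, Σ=12 | A=compute:t0 B=load:t1 [load-bound]
step 2: L[2]=7 C[1]=7 → dur=7, Σ=19 | A=load:t2 B=compute:t1 [tied]
step 3: L[3]=9 C[2]=8 → dur=9, Σ=28 | A=compute:t2 B=load:t3 [load-bound]
step 4: L[4]=5 C[3]=8 → dur=8, Σ=36 | A=load:t4 B=compute:t3 [compute-bound]
step 5: L[5]=6 C[4]=2 → dur=6, Σ=42 | A=compute:t4 B=load:t5 [load-bound]
step 6: C[5]=5 → dur=5, Σ=47 | A=idle B=compute:t5 [compute-only]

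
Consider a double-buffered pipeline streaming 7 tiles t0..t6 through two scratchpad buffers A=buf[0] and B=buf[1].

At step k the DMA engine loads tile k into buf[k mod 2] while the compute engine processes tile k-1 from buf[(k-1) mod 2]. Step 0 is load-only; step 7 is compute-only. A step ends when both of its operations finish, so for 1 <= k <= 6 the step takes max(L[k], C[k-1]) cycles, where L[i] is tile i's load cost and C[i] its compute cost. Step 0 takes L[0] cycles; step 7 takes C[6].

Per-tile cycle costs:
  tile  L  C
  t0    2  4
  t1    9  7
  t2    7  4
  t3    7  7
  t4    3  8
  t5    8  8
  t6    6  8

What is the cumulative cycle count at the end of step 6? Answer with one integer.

end_cycle[6] = 48

  0. 2=2c; end=2; A:t0 B:-
  1. max(9,4)=9c; end=11; A:t0 B:t1
  2. max(7,7)=7c; end=18; A:t2 B:t1
  3. max(7,4)=7c; end=25; A:t2 B:t3
  4. max(3,7)=7c; end=32; A:t4 B:t3
  5. max(8,8)=8c; end=40; A:t4 B:t5
  6. max(6,8)=8c; end=48; A:t6 B:t5
  7. 8=8c; end=56; A:t6 B:t5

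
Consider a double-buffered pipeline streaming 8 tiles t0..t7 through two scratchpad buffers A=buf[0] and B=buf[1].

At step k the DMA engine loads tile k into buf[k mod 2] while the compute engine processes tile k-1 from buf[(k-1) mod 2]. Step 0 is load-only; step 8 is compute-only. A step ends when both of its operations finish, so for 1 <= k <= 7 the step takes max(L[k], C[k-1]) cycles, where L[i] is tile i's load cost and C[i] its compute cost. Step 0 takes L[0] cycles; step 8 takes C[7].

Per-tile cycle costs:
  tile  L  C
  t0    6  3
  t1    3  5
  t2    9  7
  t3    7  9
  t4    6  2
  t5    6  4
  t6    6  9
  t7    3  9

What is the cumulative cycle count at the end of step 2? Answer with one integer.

end_cycle[2] = 18

step 0: L[0]=6 → dur=6, Σ=6 | A=load:t0 B=idle [load-only]
step 1: L[1]=3 C[0]=3 → dur=3, Σ=9 | A=compute:t0 B=load:t1 [tied]
step 2: L[2]=9 C[1]=5 → dur=9, Σ=18 | A=load:t2 B=compute:t1 [load-bound]
step 3: L[3]=7 C[2]=7 → dur=7, Σ=25 | A=compute:t2 B=load:t3 [tied]
step 4: L[4]=6 C[3]=9 → dur=9, Σ=34 | A=load:t4 B=compute:t3 [compute-bound]
step 5: L[5]=6 C[4]=2 → dur=6, Σ=40 | A=compute:t4 B=load:t5 [load-bound]
step 6: L[6]=6 C[5]=4 → dur=6, Σ=46 | A=load:t6 B=compute:t5 [load-bound]
step 7: L[7]=3 C[6]=9 → dur=9, Σ=55 | A=compute:t6 B=load:t7 [compute-bound]
step 8: C[7]=9 → dur=9, Σ=64 | A=idle B=compute:t7 [compute-only]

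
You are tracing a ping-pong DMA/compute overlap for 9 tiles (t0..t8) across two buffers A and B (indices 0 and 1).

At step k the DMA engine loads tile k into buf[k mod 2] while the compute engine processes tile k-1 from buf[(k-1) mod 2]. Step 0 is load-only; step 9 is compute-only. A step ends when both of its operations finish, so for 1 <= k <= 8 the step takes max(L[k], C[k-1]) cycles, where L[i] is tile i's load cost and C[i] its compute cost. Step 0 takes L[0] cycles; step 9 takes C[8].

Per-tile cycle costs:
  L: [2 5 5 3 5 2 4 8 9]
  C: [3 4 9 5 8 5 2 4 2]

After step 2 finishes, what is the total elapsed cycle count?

end_cycle[2] = 12

k=0 load=t0/2c comp=- wait=2 total=2
k=1 load=t1/5c comp=t0/3c wait=5 total=7
k=2 load=t2/5c comp=t1/4c wait=5 total=12
k=3 load=t3/3c comp=t2/9c wait=9 total=21
k=4 load=t4/5c comp=t3/5c wait=5 total=26
k=5 load=t5/2c comp=t4/8c wait=8 total=34
k=6 load=t6/4c comp=t5/5c wait=5 total=39
k=7 load=t7/8c comp=t6/2c wait=8 total=47
k=8 load=t8/9c comp=t7/4c wait=9 total=56
k=9 load=- comp=t8/2c wait=2 total=58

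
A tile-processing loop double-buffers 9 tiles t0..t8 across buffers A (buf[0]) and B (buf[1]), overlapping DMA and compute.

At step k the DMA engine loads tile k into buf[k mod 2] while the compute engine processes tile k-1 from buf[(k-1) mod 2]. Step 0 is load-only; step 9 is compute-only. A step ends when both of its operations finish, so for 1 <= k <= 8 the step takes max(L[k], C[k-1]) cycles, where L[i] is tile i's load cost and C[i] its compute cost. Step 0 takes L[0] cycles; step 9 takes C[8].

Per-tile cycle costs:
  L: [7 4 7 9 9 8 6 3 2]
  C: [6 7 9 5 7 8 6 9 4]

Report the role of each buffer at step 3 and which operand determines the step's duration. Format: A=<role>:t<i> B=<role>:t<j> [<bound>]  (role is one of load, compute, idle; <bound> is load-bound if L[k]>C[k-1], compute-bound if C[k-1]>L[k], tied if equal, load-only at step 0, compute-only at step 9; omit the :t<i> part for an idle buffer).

k=0 load=t0/7c comp=- wait=7 total=7
k=1 load=t1/4c comp=t0/6c wait=6 total=13
k=2 load=t2/7c comp=t1/7c wait=7 total=20
k=3 load=t3/9c comp=t2/9c wait=9 total=29
k=4 load=t4/9c comp=t3/5c wait=9 total=38
k=5 load=t5/8c comp=t4/7c wait=8 total=46
k=6 load=t6/6c comp=t5/8c wait=8 total=54
k=7 load=t7/3c comp=t6/6c wait=6 total=60
k=8 load=t8/2c comp=t7/9c wait=9 total=69
k=9 load=- comp=t8/4c wait=4 total=73

step 3: A=compute:t2 B=load:t3 [tied]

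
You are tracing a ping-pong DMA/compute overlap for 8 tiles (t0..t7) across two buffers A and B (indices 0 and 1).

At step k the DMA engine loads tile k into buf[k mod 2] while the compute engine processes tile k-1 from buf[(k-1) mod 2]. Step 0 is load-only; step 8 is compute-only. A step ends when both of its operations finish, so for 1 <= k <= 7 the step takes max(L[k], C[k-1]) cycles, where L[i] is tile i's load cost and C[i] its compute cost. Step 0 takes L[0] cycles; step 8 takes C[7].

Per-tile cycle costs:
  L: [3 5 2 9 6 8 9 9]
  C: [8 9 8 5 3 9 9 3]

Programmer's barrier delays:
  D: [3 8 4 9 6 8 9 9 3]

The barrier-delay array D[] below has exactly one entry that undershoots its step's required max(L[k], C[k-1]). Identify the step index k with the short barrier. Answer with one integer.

hazard at step 2

step 0: need L[0]=3 = 3; D[0]=3 ok
step 1: need max(L[1]=5,C[0]=8) = 8; D[1]=8 ok
step 2: need max(L[2]=2,C[1]=9) = 9; D[2]=4 SHORT
step 3: need max(L[3]=9,C[2]=8) = 9; D[3]=9 ok
step 4: need max(L[4]=6,C[3]=5) = 6; D[4]=6 ok
step 5: need max(L[5]=8,C[4]=3) = 8; D[5]=8 ok
step 6: need max(L[6]=9,C[5]=9) = 9; D[6]=9 ok
step 7: need max(L[7]=9,C[6]=9) = 9; D[7]=9 ok
step 8: need C[7]=3 = 3; D[8]=3 ok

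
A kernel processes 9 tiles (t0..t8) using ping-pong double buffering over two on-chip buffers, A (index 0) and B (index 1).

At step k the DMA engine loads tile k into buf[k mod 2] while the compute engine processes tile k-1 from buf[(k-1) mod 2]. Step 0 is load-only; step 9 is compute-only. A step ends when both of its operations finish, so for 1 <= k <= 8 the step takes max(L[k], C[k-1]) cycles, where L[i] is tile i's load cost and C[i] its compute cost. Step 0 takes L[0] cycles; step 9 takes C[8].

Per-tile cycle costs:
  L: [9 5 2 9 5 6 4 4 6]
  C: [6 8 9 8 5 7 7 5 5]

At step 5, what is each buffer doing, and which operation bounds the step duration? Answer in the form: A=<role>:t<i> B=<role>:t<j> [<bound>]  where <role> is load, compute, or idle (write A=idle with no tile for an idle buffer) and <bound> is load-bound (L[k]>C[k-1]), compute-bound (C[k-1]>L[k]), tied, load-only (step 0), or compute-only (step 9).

step 5: A=compute:t4 B=load:t5 [load-bound]

k=0 load=t0/9c comp=- wait=9 total=9
k=1 load=t1/5c comp=t0/6c wait=6 total=15
k=2 load=t2/2c comp=t1/8c wait=8 total=23
k=3 load=t3/9c comp=t2/9c wait=9 total=32
k=4 load=t4/5c comp=t3/8c wait=8 total=40
k=5 load=t5/6c comp=t4/5c wait=6 total=46
k=6 load=t6/4c comp=t5/7c wait=7 total=53
k=7 load=t7/4c comp=t6/7c wait=7 total=60
k=8 load=t8/6c comp=t7/5c wait=6 total=66
k=9 load=- comp=t8/5c wait=5 total=71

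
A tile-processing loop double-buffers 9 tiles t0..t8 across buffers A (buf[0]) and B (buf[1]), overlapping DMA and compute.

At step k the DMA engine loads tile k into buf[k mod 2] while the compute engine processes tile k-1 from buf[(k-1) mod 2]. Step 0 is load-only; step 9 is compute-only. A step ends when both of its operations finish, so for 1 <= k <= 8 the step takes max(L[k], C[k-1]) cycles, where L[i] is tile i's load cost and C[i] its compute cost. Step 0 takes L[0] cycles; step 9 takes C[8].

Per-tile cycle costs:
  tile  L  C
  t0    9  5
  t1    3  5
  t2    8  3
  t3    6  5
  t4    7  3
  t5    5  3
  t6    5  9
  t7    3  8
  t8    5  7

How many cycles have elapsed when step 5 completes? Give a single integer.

  0. 9=9c; end=9; A:t0 B:-
  1. max(3,5)=5c; end=14; A:t0 B:t1
  2. max(8,5)=8c; end=22; A:t2 B:t1
  3. max(6,3)=6c; end=28; A:t2 B:t3
  4. max(7,5)=7c; end=35; A:t4 B:t3
  5. max(5,3)=5c; end=40; A:t4 B:t5
  6. max(5,3)=5c; end=45; A:t6 B:t5
  7. max(3,9)=9c; end=54; A:t6 B:t7
  8. max(5,8)=8c; end=62; A:t8 B:t7
  9. 7=7c; end=69; A:t8 B:t7

end_cycle[5] = 40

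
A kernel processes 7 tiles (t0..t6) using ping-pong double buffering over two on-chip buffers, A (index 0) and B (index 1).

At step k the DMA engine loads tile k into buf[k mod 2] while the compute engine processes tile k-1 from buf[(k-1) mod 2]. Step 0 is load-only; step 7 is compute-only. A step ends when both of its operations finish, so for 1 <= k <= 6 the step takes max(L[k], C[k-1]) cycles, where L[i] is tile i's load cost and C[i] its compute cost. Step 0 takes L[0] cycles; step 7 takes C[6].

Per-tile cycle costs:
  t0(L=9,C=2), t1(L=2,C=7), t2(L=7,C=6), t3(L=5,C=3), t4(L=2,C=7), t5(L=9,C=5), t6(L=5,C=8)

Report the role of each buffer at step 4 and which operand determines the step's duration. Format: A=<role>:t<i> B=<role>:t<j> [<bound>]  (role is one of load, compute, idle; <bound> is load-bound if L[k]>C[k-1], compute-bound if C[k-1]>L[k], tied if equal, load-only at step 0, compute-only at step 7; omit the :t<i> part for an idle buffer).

k=0 load=t0/9c comp=- wait=9 total=9
k=1 load=t1/2c comp=t0/2c wait=2 total=11
k=2 load=t2/7c comp=t1/7c wait=7 total=18
k=3 load=t3/5c comp=t2/6c wait=6 total=24
k=4 load=t4/2c comp=t3/3c wait=3 total=27
k=5 load=t5/9c comp=t4/7c wait=9 total=36
k=6 load=t6/5c comp=t5/5c wait=5 total=41
k=7 load=- comp=t6/8c wait=8 total=49

step 4: A=load:t4 B=compute:t3 [compute-bound]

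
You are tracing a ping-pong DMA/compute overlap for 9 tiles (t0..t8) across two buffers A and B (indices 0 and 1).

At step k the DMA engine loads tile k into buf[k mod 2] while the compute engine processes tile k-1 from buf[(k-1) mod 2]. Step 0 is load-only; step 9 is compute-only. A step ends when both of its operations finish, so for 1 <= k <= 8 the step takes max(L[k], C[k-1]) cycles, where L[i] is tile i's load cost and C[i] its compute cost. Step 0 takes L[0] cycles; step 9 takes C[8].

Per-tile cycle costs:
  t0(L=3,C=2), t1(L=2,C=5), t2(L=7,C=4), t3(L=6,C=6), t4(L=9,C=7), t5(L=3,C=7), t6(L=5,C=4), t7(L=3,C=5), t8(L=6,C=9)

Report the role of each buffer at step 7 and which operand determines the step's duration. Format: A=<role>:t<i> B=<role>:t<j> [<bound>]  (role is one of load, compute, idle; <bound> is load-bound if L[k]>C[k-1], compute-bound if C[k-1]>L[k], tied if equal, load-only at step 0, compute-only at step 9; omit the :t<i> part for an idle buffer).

step 7: A=compute:t6 B=load:t7 [compute-bound]

step 0: L[0]=3 → dur=3, Σ=3 | A=load:t0 B=idle [load-only]
step 1: L[1]=2 C[0]=2 → dur=2, Σ=5 | A=compute:t0 B=load:t1 [tied]
step 2: L[2]=7 C[1]=5 → dur=7, Σ=12 | A=load:t2 B=compute:t1 [load-bound]
step 3: L[3]=6 C[2]=4 → dur=6, Σ=18 | A=compute:t2 B=load:t3 [load-bound]
step 4: L[4]=9 C[3]=6 → dur=9, Σ=27 | A=load:t4 B=compute:t3 [load-bound]
step 5: L[5]=3 C[4]=7 → dur=7, Σ=34 | A=compute:t4 B=load:t5 [compute-bound]
step 6: L[6]=5 C[5]=7 → dur=7, Σ=41 | A=load:t6 B=compute:t5 [compute-bound]
step 7: L[7]=3 C[6]=4 → dur=4, Σ=45 | A=compute:t6 B=load:t7 [compute-bound]
step 8: L[8]=6 C[7]=5 → dur=6, Σ=51 | A=load:t8 B=compute:t7 [load-bound]
step 9: C[8]=9 → dur=9, Σ=60 | A=compute:t8 B=idle [compute-only]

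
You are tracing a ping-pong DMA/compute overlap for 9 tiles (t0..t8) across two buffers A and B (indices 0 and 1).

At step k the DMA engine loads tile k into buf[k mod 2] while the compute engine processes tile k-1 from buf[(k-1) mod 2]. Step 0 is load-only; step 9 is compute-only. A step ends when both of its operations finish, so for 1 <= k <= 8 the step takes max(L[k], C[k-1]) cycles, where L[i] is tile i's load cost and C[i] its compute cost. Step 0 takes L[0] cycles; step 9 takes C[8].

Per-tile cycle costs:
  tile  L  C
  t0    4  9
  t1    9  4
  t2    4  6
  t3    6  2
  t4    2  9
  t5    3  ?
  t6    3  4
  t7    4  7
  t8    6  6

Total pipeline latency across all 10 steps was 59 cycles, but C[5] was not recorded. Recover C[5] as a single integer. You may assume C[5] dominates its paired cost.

C[5] = 8

step 0 = dur = L[0]=4 = 4
step 1 = dur = max(L[1]=9, C[0]=9) = 9
step 2 = dur = max(L[2]=4, C[1]=4) = 4
step 3 = dur = max(L[3]=6, C[2]=6) = 6
step 4 = dur = max(L[4]=2, C[3]=2) = 2
step 5 = dur = max(L[5]=3, C[4]=9) = 9
step 6 = dur = max(L[6]=3, C[5]=?) = C[5]  (unknown; binding)
step 7 = dur = max(L[7]=4, C[6]=4) = 4
step 8 = dur = max(L[8]=6, C[7]=7) = 7
step 9 = dur = C[8]=6 = 6
sum of known step durations = 51
dur[6] = total - known = 59 - 51 = 8
C[5] is the binding max in step 6, so C[5] = dur[6] = 8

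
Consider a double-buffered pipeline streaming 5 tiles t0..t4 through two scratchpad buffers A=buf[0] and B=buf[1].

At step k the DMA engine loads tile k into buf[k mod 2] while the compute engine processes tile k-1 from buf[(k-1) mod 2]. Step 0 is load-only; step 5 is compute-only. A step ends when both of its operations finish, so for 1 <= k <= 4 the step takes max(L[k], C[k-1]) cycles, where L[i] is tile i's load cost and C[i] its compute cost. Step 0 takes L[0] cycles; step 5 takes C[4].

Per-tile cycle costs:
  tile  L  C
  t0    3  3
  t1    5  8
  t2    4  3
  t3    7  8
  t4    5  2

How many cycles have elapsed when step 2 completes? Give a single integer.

step 0: L[0]=3 → dur=3, Σ=3 | A=load:t0 B=idle [load-only]
step 1: L[1]=5 C[0]=3 → dur=5, Σ=8 | A=compute:t0 B=load:t1 [load-bound]
step 2: L[2]=4 C[1]=8 → dur=8, Σ=16 | A=load:t2 B=compute:t1 [compute-bound]
step 3: L[3]=7 C[2]=3 → dur=7, Σ=23 | A=compute:t2 B=load:t3 [load-bound]
step 4: L[4]=5 C[3]=8 → dur=8, Σ=31 | A=load:t4 B=compute:t3 [compute-bound]
step 5: C[4]=2 → dur=2, Σ=33 | A=compute:t4 B=idle [compute-only]

end_cycle[2] = 16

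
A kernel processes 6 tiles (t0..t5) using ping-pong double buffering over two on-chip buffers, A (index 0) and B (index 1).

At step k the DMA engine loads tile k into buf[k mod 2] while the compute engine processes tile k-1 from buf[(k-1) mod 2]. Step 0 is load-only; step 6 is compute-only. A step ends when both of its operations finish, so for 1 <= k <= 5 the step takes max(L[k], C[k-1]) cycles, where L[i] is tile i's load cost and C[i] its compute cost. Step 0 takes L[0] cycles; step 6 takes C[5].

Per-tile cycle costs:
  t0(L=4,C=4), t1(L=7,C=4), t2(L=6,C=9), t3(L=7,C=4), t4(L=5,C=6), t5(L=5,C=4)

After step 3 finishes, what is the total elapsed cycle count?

[0] DMA t0→A (4c) ∥ CU idle ⇒ 4c, clock 4
[1] DMA t1→B (7c) ∥ CU A:t0 (4c) ⇒ 7c, clock 11
[2] DMA t2→A (6c) ∥ CU B:t1 (4c) ⇒ 6c, clock 17
[3] DMA t3→B (7c) ∥ CU A:t2 (9c) ⇒ 9c, clock 26
[4] DMA t4→A (5c) ∥ CU B:t3 (4c) ⇒ 5c, clock 31
[5] DMA t5→B (5c) ∥ CU A:t4 (6c) ⇒ 6c, clock 37
[6] DMA idle ∥ CU B:t5 (4c) ⇒ 4c, clock 41

end_cycle[3] = 26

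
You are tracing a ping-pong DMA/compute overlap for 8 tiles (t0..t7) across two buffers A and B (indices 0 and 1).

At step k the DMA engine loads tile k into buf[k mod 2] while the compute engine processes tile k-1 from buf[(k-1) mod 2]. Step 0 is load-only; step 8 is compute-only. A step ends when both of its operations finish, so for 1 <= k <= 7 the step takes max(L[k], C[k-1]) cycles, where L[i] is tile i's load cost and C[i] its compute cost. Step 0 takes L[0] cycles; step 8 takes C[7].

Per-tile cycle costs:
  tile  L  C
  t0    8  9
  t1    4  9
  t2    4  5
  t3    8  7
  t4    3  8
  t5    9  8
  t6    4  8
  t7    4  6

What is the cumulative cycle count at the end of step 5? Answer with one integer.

end_cycle[5] = 50

k=0 load=t0/8c comp=- wait=8 total=8
k=1 load=t1/4c comp=t0/9c wait=9 total=17
k=2 load=t2/4c comp=t1/9c wait=9 total=26
k=3 load=t3/8c comp=t2/5c wait=8 total=34
k=4 load=t4/3c comp=t3/7c wait=7 total=41
k=5 load=t5/9c comp=t4/8c wait=9 total=50
k=6 load=t6/4c comp=t5/8c wait=8 total=58
k=7 load=t7/4c comp=t6/8c wait=8 total=66
k=8 load=- comp=t7/6c wait=6 total=72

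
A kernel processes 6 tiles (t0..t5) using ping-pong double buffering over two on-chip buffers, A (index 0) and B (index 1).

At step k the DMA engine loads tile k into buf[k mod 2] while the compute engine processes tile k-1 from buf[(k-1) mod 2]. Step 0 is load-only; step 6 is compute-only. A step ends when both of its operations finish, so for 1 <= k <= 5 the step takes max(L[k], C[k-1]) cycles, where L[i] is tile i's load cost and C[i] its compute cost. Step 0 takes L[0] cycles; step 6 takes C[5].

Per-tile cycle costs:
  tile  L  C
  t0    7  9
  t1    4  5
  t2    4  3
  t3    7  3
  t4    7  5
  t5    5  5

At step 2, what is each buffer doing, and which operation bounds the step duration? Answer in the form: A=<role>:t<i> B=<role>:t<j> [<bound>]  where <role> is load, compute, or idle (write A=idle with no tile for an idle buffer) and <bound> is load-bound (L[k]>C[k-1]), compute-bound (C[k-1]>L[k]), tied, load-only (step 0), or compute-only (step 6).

k=0 load=t0/7c comp=- wait=7 total=7
k=1 load=t1/4c comp=t0/9c wait=9 total=16
k=2 load=t2/4c comp=t1/5c wait=5 total=21
k=3 load=t3/7c comp=t2/3c wait=7 total=28
k=4 load=t4/7c comp=t3/3c wait=7 total=35
k=5 load=t5/5c comp=t4/5c wait=5 total=40
k=6 load=- comp=t5/5c wait=5 total=45

step 2: A=load:t2 B=compute:t1 [compute-bound]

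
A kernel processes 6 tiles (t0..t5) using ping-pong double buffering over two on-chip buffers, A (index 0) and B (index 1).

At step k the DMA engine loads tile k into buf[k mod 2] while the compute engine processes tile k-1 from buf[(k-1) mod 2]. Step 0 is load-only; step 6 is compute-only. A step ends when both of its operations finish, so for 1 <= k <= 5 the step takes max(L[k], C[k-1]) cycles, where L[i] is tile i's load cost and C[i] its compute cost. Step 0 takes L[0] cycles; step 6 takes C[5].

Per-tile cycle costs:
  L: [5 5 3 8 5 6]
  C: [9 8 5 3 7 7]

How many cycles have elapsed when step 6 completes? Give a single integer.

end_cycle[6] = 49

step 0: L[0]=5 → dur=5, Σ=5 | A=load:t0 B=idle [load-only]
step 1: L[1]=5 C[0]=9 → dur=9, Σ=14 | A=compute:t0 B=load:t1 [compute-bound]
step 2: L[2]=3 C[1]=8 → dur=8, Σ=22 | A=load:t2 B=compute:t1 [compute-bound]
step 3: L[3]=8 C[2]=5 → dur=8, Σ=30 | A=compute:t2 B=load:t3 [load-bound]
step 4: L[4]=5 C[3]=3 → dur=5, Σ=35 | A=load:t4 B=compute:t3 [load-bound]
step 5: L[5]=6 C[4]=7 → dur=7, Σ=42 | A=compute:t4 B=load:t5 [compute-bound]
step 6: C[5]=7 → dur=7, Σ=49 | A=idle B=compute:t5 [compute-only]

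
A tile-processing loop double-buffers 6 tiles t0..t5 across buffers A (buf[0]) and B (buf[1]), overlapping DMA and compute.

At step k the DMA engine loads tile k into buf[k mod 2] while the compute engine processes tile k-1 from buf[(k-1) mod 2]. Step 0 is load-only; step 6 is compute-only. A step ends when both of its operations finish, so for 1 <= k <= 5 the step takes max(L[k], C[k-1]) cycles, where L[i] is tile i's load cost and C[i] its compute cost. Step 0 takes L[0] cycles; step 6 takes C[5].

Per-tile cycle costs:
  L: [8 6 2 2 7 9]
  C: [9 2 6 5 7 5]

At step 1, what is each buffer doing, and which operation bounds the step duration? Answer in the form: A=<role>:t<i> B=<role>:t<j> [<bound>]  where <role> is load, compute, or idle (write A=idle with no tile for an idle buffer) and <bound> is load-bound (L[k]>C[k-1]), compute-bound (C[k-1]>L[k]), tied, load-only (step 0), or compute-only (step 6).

  0. 8=8c; end=8; A:t0 B:-
  1. max(6,9)=9c; end=17; A:t0 B:t1
  2. max(2,2)=2c; end=19; A:t2 B:t1
  3. max(2,6)=6c; end=25; A:t2 B:t3
  4. max(7,5)=7c; end=32; A:t4 B:t3
  5. max(9,7)=9c; end=41; A:t4 B:t5
  6. 5=5c; end=46; A:t4 B:t5

step 1: A=compute:t0 B=load:t1 [compute-bound]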